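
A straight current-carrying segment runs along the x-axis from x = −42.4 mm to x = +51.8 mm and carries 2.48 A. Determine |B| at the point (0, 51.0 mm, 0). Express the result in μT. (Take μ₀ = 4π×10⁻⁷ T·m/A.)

For a finite straight segment, B = (μ₀I/4πd)(sinθ₁ + sinθ₂), where θ₁, θ₂ are the angles from the perpendicular to each end.
The perpendicular distance is d = 0.051 m; the end-offsets along the wire are a = 0.0424 m and b = 0.0518 m.
sinθ₁ = 0.0424/√(0.0424²+0.051²) = 0.6393; sinθ₂ = 0.0518/√(0.0518²+0.051²) = 0.7126.
B = (4π×10⁻⁷ × 2.48) / (4π × 0.051) × (0.6393 + 0.7126) = 6.57×10⁻⁶ T.

B ≈ 6.57 μT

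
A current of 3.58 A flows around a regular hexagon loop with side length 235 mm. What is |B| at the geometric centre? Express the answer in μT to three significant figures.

Each side is a finite straight segment at perpendicular distance d = a/(2 tan(π/6)) = 0.2035 m from the centre, with end-angles ±π/6.
One side contributes B₁ = (μ₀I/4πd)·2 sin(π/6) = 1.76×10⁻⁶ T.
All 6 sides add in the same direction: B = 6 × 1.76×10⁻⁶ = 1.06×10⁻⁵ T.

B ≈ 10.6 μT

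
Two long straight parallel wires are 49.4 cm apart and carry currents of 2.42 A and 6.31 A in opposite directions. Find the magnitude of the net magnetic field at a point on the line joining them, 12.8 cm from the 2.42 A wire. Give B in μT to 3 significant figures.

Each long wire gives B = μ₀I/(2πd). Distances are d₁ = 0.128 m and d₂ = 0.366 m.
B₁ = 3.78×10⁻⁶ T, B₂ = 3.45×10⁻⁶ T.
Between antiparallel currents both contributions point the same way, so they add. B = B₁ + B₂ = 3.78×10⁻⁶ + 3.45×10⁻⁶ = 7.23×10⁻⁶ T.

B ≈ 7.23 μT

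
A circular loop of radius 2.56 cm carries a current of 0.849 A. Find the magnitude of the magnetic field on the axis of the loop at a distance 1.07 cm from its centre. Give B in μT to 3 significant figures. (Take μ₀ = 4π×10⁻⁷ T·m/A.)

On the axis of a circular loop, B = μ₀IR² / [2(R²+z²)^(3/2)].
R² + z² = (0.0256)² + (0.0107)² = 0.0007699 m², and (R²+z²)^(3/2) = 2.14×10⁻⁵ m³.
B = (4π×10⁻⁷ × 0.849 × 0.0006554) / (2 × 2.14×10⁻⁵) = 1.64×10⁻⁵ T.

B ≈ 16.4 μT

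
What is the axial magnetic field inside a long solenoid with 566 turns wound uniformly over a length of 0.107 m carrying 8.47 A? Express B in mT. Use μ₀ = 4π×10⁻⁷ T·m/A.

B ≈ 56.3 mT

Inside a long solenoid, B = μ₀nI with n = 5290 turns/m.
B = 4π×10⁻⁷ × 5290 × 8.47 = 5.63×10⁻² T.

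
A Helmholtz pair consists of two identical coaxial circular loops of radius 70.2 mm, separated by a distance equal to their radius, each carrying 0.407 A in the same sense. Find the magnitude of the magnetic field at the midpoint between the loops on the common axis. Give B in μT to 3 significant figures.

Each loop contributes B = μ₀IR²/[2(R²+z²)^(3/2)] on the axis, with z measured from that loop.
Loop 1 (z = 0.0351 m): B₁ = 2.61×10⁻⁶ T. Loop 2 (z = 0.0351 m): B₂ = 2.61×10⁻⁶ T.
The fields add: B = B₁ + B₂ = 5.21×10⁻⁶ T.

B ≈ 5.21 μT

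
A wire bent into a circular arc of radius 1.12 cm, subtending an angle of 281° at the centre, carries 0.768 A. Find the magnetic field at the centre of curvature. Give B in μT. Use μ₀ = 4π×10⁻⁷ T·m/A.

B ≈ 33.6 μT

The Biot–Savart field of a circular arc at its centre is B = μ₀Iφ/(4πR), with φ = 4.904 rad.
B = (4π×10⁻⁷ × 0.768 × 4.904) / (4π × 0.0112) = 3.36×10⁻⁵ T.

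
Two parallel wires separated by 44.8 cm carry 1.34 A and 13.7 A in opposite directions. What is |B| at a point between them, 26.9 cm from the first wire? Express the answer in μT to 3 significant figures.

B ≈ 16.3 μT

Each long wire gives B = μ₀I/(2πd). Distances are d₁ = 0.269 m and d₂ = 0.179 m.
B₁ = 9.96×10⁻⁷ T, B₂ = 1.53×10⁻⁵ T.
Between antiparallel currents both contributions point the same way, so they add. B = B₁ + B₂ = 9.96×10⁻⁷ + 1.53×10⁻⁵ = 1.63×10⁻⁵ T.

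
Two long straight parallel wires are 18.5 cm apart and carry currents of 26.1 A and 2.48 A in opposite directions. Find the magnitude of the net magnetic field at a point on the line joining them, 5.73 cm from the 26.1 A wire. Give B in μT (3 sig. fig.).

B ≈ 95.0 μT

Each long wire gives B = μ₀I/(2πd). Distances are d₁ = 0.0573 m and d₂ = 0.1277 m.
B₁ = 9.11×10⁻⁵ T, B₂ = 3.88×10⁻⁶ T.
Between antiparallel currents both contributions point the same way, so they add. B = B₁ + B₂ = 9.11×10⁻⁵ + 3.88×10⁻⁶ = 9.50×10⁻⁵ T.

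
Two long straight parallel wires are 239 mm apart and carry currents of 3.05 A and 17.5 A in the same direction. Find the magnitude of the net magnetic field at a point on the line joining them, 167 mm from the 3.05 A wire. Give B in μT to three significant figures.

B ≈ 45.0 μT

Each long wire gives B = μ₀I/(2πd). Distances are d₁ = 0.167 m and d₂ = 0.072 m.
B₁ = 3.65×10⁻⁶ T, B₂ = 4.86×10⁻⁵ T.
Between parallel currents the two contributions point in opposite directions, so they subtract. B = |B₁ − B₂| = |3.65×10⁻⁶ − 4.86×10⁻⁵| = 4.50×10⁻⁵ T.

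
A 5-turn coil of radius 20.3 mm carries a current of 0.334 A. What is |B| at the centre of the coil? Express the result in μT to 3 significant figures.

B ≈ 51.7 μT

For an N-turn flat coil, B = Nμ₀I/(2R) with R = 0.0203 m.
B = 5 × 1.03×10⁻⁵ T = 5.17×10⁻⁵ T.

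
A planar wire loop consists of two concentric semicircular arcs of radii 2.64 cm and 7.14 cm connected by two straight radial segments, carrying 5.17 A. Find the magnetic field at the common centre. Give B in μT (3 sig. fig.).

B ≈ 38.8 μT

The radial connectors point toward the centre, so dl × r̂ = 0 and they contribute nothing.
Each semicircle gives μ₀I/(4R): inner arc 6.15×10⁻⁵ T, outer arc 2.27×10⁻⁵ T.
The two arcs carry current in opposite angular senses, so their fields oppose: B = |6.15×10⁻⁵ − 2.27×10⁻⁵| = 3.88×10⁻⁵ T.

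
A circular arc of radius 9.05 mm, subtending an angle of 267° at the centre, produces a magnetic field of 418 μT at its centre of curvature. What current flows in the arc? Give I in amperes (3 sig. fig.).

I ≈ 8.12 A

For a circular arc, B = μ₀Iφ/(4πR) with φ in radians; here φ = 4.66 rad.
So I = 4πRB/(μ₀φ) = 4π × 0.00905 × 4.18×10⁻⁴ / (4π×10⁻⁷ × 4.66) = 8.12 A.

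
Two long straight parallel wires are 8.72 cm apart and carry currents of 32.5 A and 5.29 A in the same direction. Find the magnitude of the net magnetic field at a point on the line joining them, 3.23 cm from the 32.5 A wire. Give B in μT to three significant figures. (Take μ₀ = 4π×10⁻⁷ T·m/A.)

Each long wire gives B = μ₀I/(2πd). Distances are d₁ = 0.0323 m and d₂ = 0.0549 m.
B₁ = 2.01×10⁻⁴ T, B₂ = 1.93×10⁻⁵ T.
Between parallel currents the two contributions point in opposite directions, so they subtract. B = |B₁ − B₂| = |2.01×10⁻⁴ − 1.93×10⁻⁵| = 1.82×10⁻⁴ T.

B ≈ 182 μT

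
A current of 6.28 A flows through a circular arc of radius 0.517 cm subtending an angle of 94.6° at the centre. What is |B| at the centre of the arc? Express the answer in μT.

B ≈ 201 μT

The Biot–Savart field of a circular arc at its centre is B = μ₀Iφ/(4πR), with φ = 1.651 rad.
B = (4π×10⁻⁷ × 6.28 × 1.651) / (4π × 0.00517) = 2.01×10⁻⁴ T.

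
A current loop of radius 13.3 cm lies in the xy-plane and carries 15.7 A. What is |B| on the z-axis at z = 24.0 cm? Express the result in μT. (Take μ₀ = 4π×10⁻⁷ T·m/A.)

B ≈ 8.45 μT

On the axis of a circular loop, B = μ₀IR² / [2(R²+z²)^(3/2)].
R² + z² = (0.133)² + (0.24)² = 0.07529 m², and (R²+z²)^(3/2) = 2.07×10⁻² m³.
B = (4π×10⁻⁷ × 15.7 × 0.01769) / (2 × 2.07×10⁻²) = 8.45×10⁻⁶ T.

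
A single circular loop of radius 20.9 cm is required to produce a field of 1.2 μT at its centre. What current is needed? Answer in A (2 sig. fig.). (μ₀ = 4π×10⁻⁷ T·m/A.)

At the centre of a circular loop B = μ₀I/(2R), so I = 2RB/μ₀.
With R = 0.209 m, I = 2 × 0.209 × 1.20×10⁻⁶ / (4π×10⁻⁷) = 0.399 A.

I ≈ 0.40 A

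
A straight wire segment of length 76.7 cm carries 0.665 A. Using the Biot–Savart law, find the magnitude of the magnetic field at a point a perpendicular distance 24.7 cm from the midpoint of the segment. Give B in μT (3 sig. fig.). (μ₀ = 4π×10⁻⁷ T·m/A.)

For a finite straight segment, B = (μ₀I/4πd)(sinθ₁ + sinθ₂), where θ₁, θ₂ are the angles from the perpendicular to each end.
The perpendicular from the point meets the wire at its midpoint, so each end is L/2 = 0.3835 m away along the wire.
sinθ₁ = 0.3835/√(0.3835²+0.247²) = 0.8407; sinθ₂ = 0.3835/√(0.3835²+0.247²) = 0.8407.
B = (4π×10⁻⁷ × 0.665) / (4π × 0.247) × (0.8407 + 0.8407) = 4.53×10⁻⁷ T.

B ≈ 0.453 μT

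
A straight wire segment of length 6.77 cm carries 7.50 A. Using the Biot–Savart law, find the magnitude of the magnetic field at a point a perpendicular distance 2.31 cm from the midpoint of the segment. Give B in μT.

For a finite straight segment, B = (μ₀I/4πd)(sinθ₁ + sinθ₂), where θ₁, θ₂ are the angles from the perpendicular to each end.
The perpendicular from the point meets the wire at its midpoint, so each end is L/2 = 0.03385 m away along the wire.
sinθ₁ = 0.03385/√(0.03385²+0.0231²) = 0.8260; sinθ₂ = 0.03385/√(0.03385²+0.0231²) = 0.8260.
B = (4π×10⁻⁷ × 7.50) / (4π × 0.0231) × (0.8260 + 0.8260) = 5.36×10⁻⁵ T.

B ≈ 53.6 μT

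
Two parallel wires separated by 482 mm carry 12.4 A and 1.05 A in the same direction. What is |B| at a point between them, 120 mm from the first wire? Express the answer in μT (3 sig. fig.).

Each long wire gives B = μ₀I/(2πd). Distances are d₁ = 0.12 m and d₂ = 0.362 m.
B₁ = 2.07×10⁻⁵ T, B₂ = 5.80×10⁻⁷ T.
Between parallel currents the two contributions point in opposite directions, so they subtract. B = |B₁ − B₂| = |2.07×10⁻⁵ − 5.80×10⁻⁷| = 2.01×10⁻⁵ T.

B ≈ 20.1 μT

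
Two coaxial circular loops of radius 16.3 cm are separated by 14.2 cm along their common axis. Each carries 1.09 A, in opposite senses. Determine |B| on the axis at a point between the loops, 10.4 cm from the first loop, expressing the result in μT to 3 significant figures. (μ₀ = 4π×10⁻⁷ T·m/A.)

B ≈ 1.36 μT

Each loop contributes B = μ₀IR²/[2(R²+z²)^(3/2)] on the axis, with z measured from that loop.
Loop 1 (z = 0.104 m): B₁ = 2.52×10⁻⁶ T. Loop 2 (z = 0.038 m): B₂ = 3.88×10⁻⁶ T.
The fields oppose: B = |B₁ − B₂| = 1.36×10⁻⁶ T.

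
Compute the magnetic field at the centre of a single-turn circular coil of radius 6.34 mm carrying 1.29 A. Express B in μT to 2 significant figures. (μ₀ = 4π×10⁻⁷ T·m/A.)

B ≈ 130 μT

At the centre of a circular loop the Biot–Savart law gives B = μ₀I/(2R).
B = (4π×10⁻⁷ × 1.29) / (2 × 0.00634) = 1.28×10⁻⁴ T.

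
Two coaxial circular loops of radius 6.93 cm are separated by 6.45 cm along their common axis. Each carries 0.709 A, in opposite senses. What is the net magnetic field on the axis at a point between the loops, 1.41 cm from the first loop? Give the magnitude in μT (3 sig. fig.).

B ≈ 2.65 μT

Each loop contributes B = μ₀IR²/[2(R²+z²)^(3/2)] on the axis, with z measured from that loop.
Loop 1 (z = 0.0141 m): B₁ = 6.05×10⁻⁶ T. Loop 2 (z = 0.0504 m): B₂ = 3.40×10⁻⁶ T.
The fields oppose: B = |B₁ − B₂| = 2.65×10⁻⁶ T.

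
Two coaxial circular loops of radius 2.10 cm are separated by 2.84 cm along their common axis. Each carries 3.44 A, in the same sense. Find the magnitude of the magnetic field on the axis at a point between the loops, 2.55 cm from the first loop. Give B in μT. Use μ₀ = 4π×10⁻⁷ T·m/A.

B ≈ 126 μT

Each loop contributes B = μ₀IR²/[2(R²+z²)^(3/2)] on the axis, with z measured from that loop.
Loop 1 (z = 0.0255 m): B₁ = 2.64×10⁻⁵ T. Loop 2 (z = 0.0029 m): B₂ = 1.00×10⁻⁴ T.
The fields add: B = B₁ + B₂ = 1.26×10⁻⁴ T.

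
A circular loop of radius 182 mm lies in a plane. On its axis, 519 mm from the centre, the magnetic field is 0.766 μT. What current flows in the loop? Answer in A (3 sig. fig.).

On the axis of a loop, B = μ₀IR²/[2(R²+z²)^(3/2)], so I = 2B(R²+z²)^(3/2)/(μ₀R²).
R² + z² = 0.03312 + 0.2694 = 0.3025 m²; raised to 3/2 gives 0.166 m³.
I = 2 × 7.66×10⁻⁷ × 0.166 / (1.26×10⁻⁶ × 0.03312) = 6.12 A.

I ≈ 6.12 A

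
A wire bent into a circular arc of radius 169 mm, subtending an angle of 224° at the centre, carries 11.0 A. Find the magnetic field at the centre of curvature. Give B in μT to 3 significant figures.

B ≈ 25.4 μT

The Biot–Savart field of a circular arc at its centre is B = μ₀Iφ/(4πR), with φ = 3.91 rad.
B = (4π×10⁻⁷ × 11.0 × 3.91) / (4π × 0.169) = 2.54×10⁻⁵ T.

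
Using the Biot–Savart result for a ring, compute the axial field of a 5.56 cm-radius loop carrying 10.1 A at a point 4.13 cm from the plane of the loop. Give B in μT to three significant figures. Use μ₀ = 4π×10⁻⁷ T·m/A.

B ≈ 59.0 μT

On the axis of a circular loop, B = μ₀IR² / [2(R²+z²)^(3/2)].
R² + z² = (0.0556)² + (0.0413)² = 0.004797 m², and (R²+z²)^(3/2) = 3.32×10⁻⁴ m³.
B = (4π×10⁻⁷ × 10.1 × 0.003091) / (2 × 3.32×10⁻⁴) = 5.90×10⁻⁵ T.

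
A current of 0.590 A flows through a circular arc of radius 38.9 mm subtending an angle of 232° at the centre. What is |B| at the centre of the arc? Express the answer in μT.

The Biot–Savart field of a circular arc at its centre is B = μ₀Iφ/(4πR), with φ = 4.049 rad.
B = (4π×10⁻⁷ × 0.590 × 4.049) / (4π × 0.0389) = 6.14×10⁻⁶ T.

B ≈ 6.14 μT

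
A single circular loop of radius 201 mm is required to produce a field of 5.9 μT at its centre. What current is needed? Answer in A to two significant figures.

At the centre of a circular loop B = μ₀I/(2R), so I = 2RB/μ₀.
With R = 0.201 m, I = 2 × 0.201 × 5.90×10⁻⁶ / (4π×10⁻⁷) = 1.89 A.

I ≈ 1.9 A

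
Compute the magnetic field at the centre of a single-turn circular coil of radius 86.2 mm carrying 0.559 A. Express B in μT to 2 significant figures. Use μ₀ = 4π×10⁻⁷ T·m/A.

B ≈ 4.1 μT

At the centre of a circular loop the Biot–Savart law gives B = μ₀I/(2R).
B = (4π×10⁻⁷ × 0.559) / (2 × 0.0862) = 4.07×10⁻⁶ T.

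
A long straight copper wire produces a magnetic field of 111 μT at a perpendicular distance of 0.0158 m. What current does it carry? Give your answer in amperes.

I ≈ 8.77 A

For a long straight wire B = μ₀I/(2πd), so I = 2πdB/μ₀.
I = 2π × 0.0158 × 1.11×10⁻⁴ / (4π×10⁻⁷) = 8.77 A.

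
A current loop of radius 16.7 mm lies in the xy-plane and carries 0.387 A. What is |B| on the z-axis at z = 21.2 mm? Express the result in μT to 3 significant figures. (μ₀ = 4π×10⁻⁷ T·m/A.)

On the axis of a circular loop, B = μ₀IR² / [2(R²+z²)^(3/2)].
R² + z² = (0.0167)² + (0.0212)² = 0.0007283 m², and (R²+z²)^(3/2) = 1.97×10⁻⁵ m³.
B = (4π×10⁻⁷ × 0.387 × 0.0002789) / (2 × 1.97×10⁻⁵) = 3.45×10⁻⁶ T.

B ≈ 3.45 μT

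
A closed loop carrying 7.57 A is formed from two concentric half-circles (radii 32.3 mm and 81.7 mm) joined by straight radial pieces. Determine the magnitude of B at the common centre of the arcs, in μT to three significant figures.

The radial connectors point toward the centre, so dl × r̂ = 0 and they contribute nothing.
Each semicircle gives μ₀I/(4R): inner arc 7.36×10⁻⁵ T, outer arc 2.91×10⁻⁵ T.
The two arcs carry current in opposite angular senses, so their fields oppose: B = |7.36×10⁻⁵ − 2.91×10⁻⁵| = 4.45×10⁻⁵ T.

B ≈ 44.5 μT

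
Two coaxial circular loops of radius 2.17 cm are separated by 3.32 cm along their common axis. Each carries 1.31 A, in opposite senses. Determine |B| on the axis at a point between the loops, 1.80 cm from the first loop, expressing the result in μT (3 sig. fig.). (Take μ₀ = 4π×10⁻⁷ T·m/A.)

Each loop contributes B = μ₀IR²/[2(R²+z²)^(3/2)] on the axis, with z measured from that loop.
Loop 1 (z = 0.018 m): B₁ = 1.73×10⁻⁵ T. Loop 2 (z = 0.0152 m): B₂ = 2.08×10⁻⁵ T.
The fields oppose: B = |B₁ − B₂| = 3.55×10⁻⁶ T.

B ≈ 3.55 μT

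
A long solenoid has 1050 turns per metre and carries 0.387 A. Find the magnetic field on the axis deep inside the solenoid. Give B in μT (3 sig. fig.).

B ≈ 511 μT

Inside a long solenoid, B = μ₀nI with n = 1050 turns/m.
B = 4π×10⁻⁷ × 1050 × 0.387 = 5.11×10⁻⁴ T.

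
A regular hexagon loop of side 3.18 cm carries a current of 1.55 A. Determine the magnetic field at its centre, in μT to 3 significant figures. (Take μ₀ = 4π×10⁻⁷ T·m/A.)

Each side is a finite straight segment at perpendicular distance d = a/(2 tan(π/6)) = 0.02754 m from the centre, with end-angles ±π/6.
One side contributes B₁ = (μ₀I/4πd)·2 sin(π/6) = 5.63×10⁻⁶ T.
All 6 sides add in the same direction: B = 6 × 5.63×10⁻⁶ = 3.38×10⁻⁵ T.

B ≈ 33.8 μT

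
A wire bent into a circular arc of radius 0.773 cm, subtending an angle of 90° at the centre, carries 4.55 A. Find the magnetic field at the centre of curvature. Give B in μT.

B ≈ 92.5 μT

The Biot–Savart field of a circular arc at its centre is B = μ₀Iφ/(4πR), with φ = 1.571 rad.
B = (4π×10⁻⁷ × 4.55 × 1.571) / (4π × 0.00773) = 9.25×10⁻⁵ T.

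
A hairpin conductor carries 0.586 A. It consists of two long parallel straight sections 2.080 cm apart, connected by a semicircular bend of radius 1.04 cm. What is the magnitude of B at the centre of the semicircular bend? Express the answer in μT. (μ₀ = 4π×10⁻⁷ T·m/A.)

The semicircular arc contributes B_arc = μ₀I·π/(4πR) = μ₀I/(4R) = 1.77×10⁻⁵ T.
Each semi-infinite lead is at perpendicular distance R = 0.0104 m from the centre, with the perpendicular foot at its near end, so it contributes μ₀I/(4πR); both point the same way, together 1.13×10⁻⁵ T.
Arc and leads all point the same direction: B = 1.77×10⁻⁵ + 1.13×10⁻⁵ = 2.90×10⁻⁵ T.

B ≈ 29.0 μT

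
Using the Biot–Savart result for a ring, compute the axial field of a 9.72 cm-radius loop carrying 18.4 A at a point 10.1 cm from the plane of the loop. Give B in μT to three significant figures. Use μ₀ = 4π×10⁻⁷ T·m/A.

B ≈ 39.7 μT

On the axis of a circular loop, B = μ₀IR² / [2(R²+z²)^(3/2)].
R² + z² = (0.0972)² + (0.101)² = 0.01965 m², and (R²+z²)^(3/2) = 2.75×10⁻³ m³.
B = (4π×10⁻⁷ × 18.4 × 0.009448) / (2 × 2.75×10⁻³) = 3.97×10⁻⁵ T.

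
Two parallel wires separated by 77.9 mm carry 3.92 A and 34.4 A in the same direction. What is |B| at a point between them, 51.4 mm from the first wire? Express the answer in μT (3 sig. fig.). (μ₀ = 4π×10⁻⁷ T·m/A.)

Each long wire gives B = μ₀I/(2πd). Distances are d₁ = 0.0514 m and d₂ = 0.0265 m.
B₁ = 1.53×10⁻⁵ T, B₂ = 2.60×10⁻⁴ T.
Between parallel currents the two contributions point in opposite directions, so they subtract. B = |B₁ − B₂| = |1.53×10⁻⁵ − 2.60×10⁻⁴| = 2.44×10⁻⁴ T.

B ≈ 244 μT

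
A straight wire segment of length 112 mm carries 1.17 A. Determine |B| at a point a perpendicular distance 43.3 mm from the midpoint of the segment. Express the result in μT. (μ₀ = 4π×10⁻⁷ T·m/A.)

B ≈ 4.28 μT

For a finite straight segment, B = (μ₀I/4πd)(sinθ₁ + sinθ₂), where θ₁, θ₂ are the angles from the perpendicular to each end.
The perpendicular from the point meets the wire at its midpoint, so each end is L/2 = 0.056 m away along the wire.
sinθ₁ = 0.056/√(0.056²+0.0433²) = 0.7911; sinθ₂ = 0.056/√(0.056²+0.0433²) = 0.7911.
B = (4π×10⁻⁷ × 1.17) / (4π × 0.0433) × (0.7911 + 0.7911) = 4.28×10⁻⁶ T.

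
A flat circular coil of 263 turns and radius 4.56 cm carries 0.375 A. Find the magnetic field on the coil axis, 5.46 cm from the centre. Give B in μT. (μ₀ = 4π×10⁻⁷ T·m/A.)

For an N-turn flat coil, B = Nμ₀IR²/[2(R²+z²)^(3/2)] with R = 0.0456 m, z = 0.0546 m.
B = 263 × 1.36×10⁻⁶ T = 3.58×10⁻⁴ T.

B ≈ 358 μT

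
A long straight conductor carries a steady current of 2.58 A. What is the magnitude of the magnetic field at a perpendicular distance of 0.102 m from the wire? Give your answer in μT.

B ≈ 5.06 μT

For an infinitely long straight wire, B = μ₀I/(2πd).
B = (4π×10⁻⁷ × 2.58) / (2π × 0.102) = 5.06×10⁻⁶ T.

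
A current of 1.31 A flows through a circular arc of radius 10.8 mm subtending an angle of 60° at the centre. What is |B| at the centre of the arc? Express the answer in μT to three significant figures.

The Biot–Savart field of a circular arc at its centre is B = μ₀Iφ/(4πR), with φ = 1.047 rad.
B = (4π×10⁻⁷ × 1.31 × 1.047) / (4π × 0.0108) = 1.27×10⁻⁵ T.

B ≈ 12.7 μT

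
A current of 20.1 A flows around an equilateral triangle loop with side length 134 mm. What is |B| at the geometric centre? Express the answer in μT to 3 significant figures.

Each side is a finite straight segment at perpendicular distance d = a/(2 tan(π/3)) = 0.03868 m from the centre, with end-angles ±π/3.
One side contributes B₁ = (μ₀I/4πd)·2 sin(π/3) = 9.00×10⁻⁵ T.
All 3 sides add in the same direction: B = 3 × 9.00×10⁻⁵ = 2.70×10⁻⁴ T.

B ≈ 270 μT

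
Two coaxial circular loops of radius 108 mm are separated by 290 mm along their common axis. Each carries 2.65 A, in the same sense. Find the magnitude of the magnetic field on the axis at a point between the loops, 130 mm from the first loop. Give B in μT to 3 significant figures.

Each loop contributes B = μ₀IR²/[2(R²+z²)^(3/2)] on the axis, with z measured from that loop.
Loop 1 (z = 0.13 m): B₁ = 4.02×10⁻⁶ T. Loop 2 (z = 0.16 m): B₂ = 2.70×10⁻⁶ T.
The fields add: B = B₁ + B₂ = 6.72×10⁻⁶ T.

B ≈ 6.72 μT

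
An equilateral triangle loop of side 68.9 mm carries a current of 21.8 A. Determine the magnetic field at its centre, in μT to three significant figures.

B ≈ 570 μT

Each side is a finite straight segment at perpendicular distance d = a/(2 tan(π/3)) = 0.01989 m from the centre, with end-angles ±π/3.
One side contributes B₁ = (μ₀I/4πd)·2 sin(π/3) = 1.90×10⁻⁴ T.
All 3 sides add in the same direction: B = 3 × 1.90×10⁻⁴ = 5.70×10⁻⁴ T.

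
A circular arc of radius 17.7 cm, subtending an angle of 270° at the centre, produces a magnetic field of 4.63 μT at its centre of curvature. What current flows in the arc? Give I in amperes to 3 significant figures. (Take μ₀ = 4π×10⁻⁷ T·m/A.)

For a circular arc, B = μ₀Iφ/(4πR) with φ in radians; here φ = 4.712 rad.
So I = 4πRB/(μ₀φ) = 4π × 0.177 × 4.63×10⁻⁶ / (4π×10⁻⁷ × 4.712) = 1.74 A.

I ≈ 1.74 A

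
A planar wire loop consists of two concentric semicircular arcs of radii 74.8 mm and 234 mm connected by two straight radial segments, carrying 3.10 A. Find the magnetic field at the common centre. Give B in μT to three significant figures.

The radial connectors point toward the centre, so dl × r̂ = 0 and they contribute nothing.
Each semicircle gives μ₀I/(4R): inner arc 1.30×10⁻⁵ T, outer arc 4.16×10⁻⁶ T.
The two arcs carry current in opposite angular senses, so their fields oppose: B = |1.30×10⁻⁵ − 4.16×10⁻⁶| = 8.86×10⁻⁶ T.

B ≈ 8.86 μT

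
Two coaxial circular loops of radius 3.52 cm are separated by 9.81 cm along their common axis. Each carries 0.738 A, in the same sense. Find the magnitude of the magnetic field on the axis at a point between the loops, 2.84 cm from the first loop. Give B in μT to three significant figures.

B ≈ 7.42 μT

Each loop contributes B = μ₀IR²/[2(R²+z²)^(3/2)] on the axis, with z measured from that loop.
Loop 1 (z = 0.0284 m): B₁ = 6.21×10⁻⁶ T. Loop 2 (z = 0.0697 m): B₂ = 1.21×10⁻⁶ T.
The fields add: B = B₁ + B₂ = 7.42×10⁻⁶ T.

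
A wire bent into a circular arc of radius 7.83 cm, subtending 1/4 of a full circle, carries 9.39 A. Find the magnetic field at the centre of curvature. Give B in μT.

B ≈ 18.8 μT

The Biot–Savart field of a circular arc at its centre is B = μ₀Iφ/(4πR), with φ = 1.571 rad.
B = (4π×10⁻⁷ × 9.39 × 1.571) / (4π × 0.0783) = 1.88×10⁻⁵ T.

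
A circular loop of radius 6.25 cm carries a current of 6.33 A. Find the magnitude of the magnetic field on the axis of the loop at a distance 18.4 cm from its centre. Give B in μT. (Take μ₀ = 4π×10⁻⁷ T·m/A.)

On the axis of a circular loop, B = μ₀IR² / [2(R²+z²)^(3/2)].
R² + z² = (0.0625)² + (0.184)² = 0.03776 m², and (R²+z²)^(3/2) = 7.34×10⁻³ m³.
B = (4π×10⁻⁷ × 6.33 × 0.003906) / (2 × 7.34×10⁻³) = 2.12×10⁻⁶ T.

B ≈ 2.12 μT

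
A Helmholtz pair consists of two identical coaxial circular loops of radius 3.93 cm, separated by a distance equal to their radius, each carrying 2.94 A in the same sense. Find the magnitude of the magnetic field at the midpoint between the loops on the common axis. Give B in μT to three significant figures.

Each loop contributes B = μ₀IR²/[2(R²+z²)^(3/2)] on the axis, with z measured from that loop.
Loop 1 (z = 0.01965 m): B₁ = 3.36×10⁻⁵ T. Loop 2 (z = 0.01965 m): B₂ = 3.36×10⁻⁵ T.
The fields add: B = B₁ + B₂ = 6.73×10⁻⁵ T.

B ≈ 67.3 μT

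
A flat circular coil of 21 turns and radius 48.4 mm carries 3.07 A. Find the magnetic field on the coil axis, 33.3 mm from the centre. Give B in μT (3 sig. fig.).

B ≈ 468 μT

For an N-turn flat coil, B = Nμ₀IR²/[2(R²+z²)^(3/2)] with R = 0.0484 m, z = 0.0333 m.
B = 21 × 2.23×10⁻⁵ T = 4.68×10⁻⁴ T.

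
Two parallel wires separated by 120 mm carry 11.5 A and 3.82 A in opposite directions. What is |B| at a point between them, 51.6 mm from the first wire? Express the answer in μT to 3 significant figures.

B ≈ 55.7 μT

Each long wire gives B = μ₀I/(2πd). Distances are d₁ = 0.0516 m and d₂ = 0.0684 m.
B₁ = 4.46×10⁻⁵ T, B₂ = 1.12×10⁻⁵ T.
Between antiparallel currents both contributions point the same way, so they add. B = B₁ + B₂ = 4.46×10⁻⁵ + 1.12×10⁻⁵ = 5.57×10⁻⁵ T.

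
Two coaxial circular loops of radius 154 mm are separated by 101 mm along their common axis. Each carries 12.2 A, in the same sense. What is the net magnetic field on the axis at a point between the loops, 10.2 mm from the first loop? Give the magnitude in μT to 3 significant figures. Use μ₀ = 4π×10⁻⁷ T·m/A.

B ≈ 81.3 μT

Each loop contributes B = μ₀IR²/[2(R²+z²)^(3/2)] on the axis, with z measured from that loop.
Loop 1 (z = 0.0102 m): B₁ = 4.95×10⁻⁵ T. Loop 2 (z = 0.0908 m): B₂ = 3.18×10⁻⁵ T.
The fields add: B = B₁ + B₂ = 8.13×10⁻⁵ T.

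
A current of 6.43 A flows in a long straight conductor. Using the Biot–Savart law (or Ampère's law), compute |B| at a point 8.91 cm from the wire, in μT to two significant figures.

For an infinitely long straight wire, B = μ₀I/(2πd).
B = (4π×10⁻⁷ × 6.43) / (2π × 0.0891) = 1.44×10⁻⁵ T.

B ≈ 14 μT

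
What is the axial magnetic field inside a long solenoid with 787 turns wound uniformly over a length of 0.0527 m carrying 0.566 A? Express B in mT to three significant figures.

Inside a long solenoid, B = μ₀nI with n = 1.493×10⁴ turns/m.
B = 4π×10⁻⁷ × 1.493×10⁴ × 0.566 = 1.06×10⁻² T.

B ≈ 10.6 mT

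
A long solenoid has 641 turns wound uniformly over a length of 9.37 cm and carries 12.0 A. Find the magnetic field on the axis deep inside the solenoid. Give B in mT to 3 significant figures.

Inside a long solenoid, B = μ₀nI with n = 6841 turns/m.
B = 4π×10⁻⁷ × 6841 × 12.0 = 0.103 T.

B ≈ 103 mT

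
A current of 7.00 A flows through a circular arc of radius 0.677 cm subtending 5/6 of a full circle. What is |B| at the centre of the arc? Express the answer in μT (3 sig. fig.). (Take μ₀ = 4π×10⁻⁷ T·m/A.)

The Biot–Savart field of a circular arc at its centre is B = μ₀Iφ/(4πR), with φ = 5.236 rad.
B = (4π×10⁻⁷ × 7.00 × 5.236) / (4π × 0.00677) = 5.41×10⁻⁴ T.

B ≈ 541 μT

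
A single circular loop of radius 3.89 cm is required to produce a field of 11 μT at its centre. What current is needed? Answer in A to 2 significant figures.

I ≈ 0.68 A

At the centre of a circular loop B = μ₀I/(2R), so I = 2RB/μ₀.
With R = 0.0389 m, I = 2 × 0.0389 × 1.10×10⁻⁵ / (4π×10⁻⁷) = 0.681 A.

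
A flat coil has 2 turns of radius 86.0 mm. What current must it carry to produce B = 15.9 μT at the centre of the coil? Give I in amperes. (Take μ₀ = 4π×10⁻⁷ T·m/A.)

For an N-turn coil, B = Nμ₀I/(2R) with R = 0.086 m, so I = 2RB/(Nμ₀) = 2 × 0.086 × 1.59×10⁻⁵ / (2 × 4π×10⁻⁷) = 1.09 A.

I ≈ 1.09 A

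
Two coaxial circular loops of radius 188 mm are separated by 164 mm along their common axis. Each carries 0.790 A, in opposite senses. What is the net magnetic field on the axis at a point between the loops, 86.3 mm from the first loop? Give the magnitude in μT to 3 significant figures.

Each loop contributes B = μ₀IR²/[2(R²+z²)^(3/2)] on the axis, with z measured from that loop.
Loop 1 (z = 0.0863 m): B₁ = 1.98×10⁻⁶ T. Loop 2 (z = 0.0777 m): B₂ = 2.08×10⁻⁶ T.
The fields oppose: B = |B₁ − B₂| = 1.02×10⁻⁷ T.

B ≈ 0.102 μT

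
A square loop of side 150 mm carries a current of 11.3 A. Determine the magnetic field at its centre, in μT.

B ≈ 85.2 μT

Each side is a finite straight segment at perpendicular distance d = a/(2 tan(π/4)) = 0.075 m from the centre, with end-angles ±π/4.
One side contributes B₁ = (μ₀I/4πd)·2 sin(π/4) = 2.13×10⁻⁵ T.
All 4 sides add in the same direction: B = 4 × 2.13×10⁻⁵ = 8.52×10⁻⁵ T.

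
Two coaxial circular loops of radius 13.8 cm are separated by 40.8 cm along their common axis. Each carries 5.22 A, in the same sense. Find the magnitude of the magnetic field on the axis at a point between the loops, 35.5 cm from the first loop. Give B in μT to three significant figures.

Each loop contributes B = μ₀IR²/[2(R²+z²)^(3/2)] on the axis, with z measured from that loop.
Loop 1 (z = 0.355 m): B₁ = 1.13×10⁻⁶ T. Loop 2 (z = 0.053 m): B₂ = 1.93×10⁻⁵ T.
The fields add: B = B₁ + B₂ = 2.05×10⁻⁵ T.

B ≈ 20.5 μT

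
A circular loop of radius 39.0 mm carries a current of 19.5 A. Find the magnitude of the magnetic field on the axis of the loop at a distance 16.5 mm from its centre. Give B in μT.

B ≈ 245 μT

On the axis of a circular loop, B = μ₀IR² / [2(R²+z²)^(3/2)].
R² + z² = (0.039)² + (0.0165)² = 0.001793 m², and (R²+z²)^(3/2) = 7.59×10⁻⁵ m³.
B = (4π×10⁻⁷ × 19.5 × 0.001521) / (2 × 7.59×10⁻⁵) = 2.45×10⁻⁴ T.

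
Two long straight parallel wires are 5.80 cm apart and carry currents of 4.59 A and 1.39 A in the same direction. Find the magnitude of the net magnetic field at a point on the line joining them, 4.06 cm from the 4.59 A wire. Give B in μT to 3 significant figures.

Each long wire gives B = μ₀I/(2πd). Distances are d₁ = 0.0406 m and d₂ = 0.0174 m.
B₁ = 2.26×10⁻⁵ T, B₂ = 1.60×10⁻⁵ T.
Between parallel currents the two contributions point in opposite directions, so they subtract. B = |B₁ − B₂| = |2.26×10⁻⁵ − 1.60×10⁻⁵| = 6.63×10⁻⁶ T.

B ≈ 6.63 μT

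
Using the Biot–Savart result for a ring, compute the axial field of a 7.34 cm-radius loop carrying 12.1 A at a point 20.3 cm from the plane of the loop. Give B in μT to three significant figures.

On the axis of a circular loop, B = μ₀IR² / [2(R²+z²)^(3/2)].
R² + z² = (0.0734)² + (0.203)² = 0.0466 m², and (R²+z²)^(3/2) = 1.01×10⁻² m³.
B = (4π×10⁻⁷ × 12.1 × 0.005388) / (2 × 1.01×10⁻²) = 4.07×10⁻⁶ T.

B ≈ 4.07 μT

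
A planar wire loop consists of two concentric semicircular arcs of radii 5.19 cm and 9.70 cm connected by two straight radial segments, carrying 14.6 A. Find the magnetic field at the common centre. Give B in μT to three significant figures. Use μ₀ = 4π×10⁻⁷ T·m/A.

B ≈ 41.1 μT

The radial connectors point toward the centre, so dl × r̂ = 0 and they contribute nothing.
Each semicircle gives μ₀I/(4R): inner arc 8.84×10⁻⁵ T, outer arc 4.73×10⁻⁵ T.
The two arcs carry current in opposite angular senses, so their fields oppose: B = |8.84×10⁻⁵ − 4.73×10⁻⁵| = 4.11×10⁻⁵ T.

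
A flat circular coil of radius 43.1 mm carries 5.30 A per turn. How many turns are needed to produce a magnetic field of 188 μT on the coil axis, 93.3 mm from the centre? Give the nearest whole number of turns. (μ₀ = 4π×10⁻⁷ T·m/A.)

For an N-turn coil, B = Nμ₀IR²/[2(R²+z²)^(3/2)]. A single turn gives B₁ = 5.70×10⁻⁶ T with R = 0.0431 m, z = 0.0933 m.
N = B/B₁ = 1.88×10⁻⁴ / 5.70×10⁻⁶ = 32.99.

N = 33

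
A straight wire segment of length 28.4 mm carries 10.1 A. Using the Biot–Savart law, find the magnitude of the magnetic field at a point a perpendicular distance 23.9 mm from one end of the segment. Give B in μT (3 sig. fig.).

B ≈ 32.3 μT

For a finite straight segment, B = (μ₀I/4πd)(sinθ₁ + sinθ₂), where θ₁, θ₂ are the angles from the perpendicular to each end.
The perpendicular foot is at one end, so the two end-offsets along the wire are 0 and L = 0.0284 m.
sinθ₁ = 0/√(0²+0.0239²) = 0.0000; sinθ₂ = 0.0284/√(0.0284²+0.0239²) = 0.7651.
B = (4π×10⁻⁷ × 10.1) / (4π × 0.0239) × (0.0000 + 0.7651) = 3.23×10⁻⁵ T.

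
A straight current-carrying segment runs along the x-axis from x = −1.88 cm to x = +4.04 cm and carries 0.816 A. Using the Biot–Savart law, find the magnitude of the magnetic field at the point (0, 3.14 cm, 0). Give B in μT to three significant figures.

B ≈ 3.39 μT

For a finite straight segment, B = (μ₀I/4πd)(sinθ₁ + sinθ₂), where θ₁, θ₂ are the angles from the perpendicular to each end.
The perpendicular distance is d = 0.0314 m; the end-offsets along the wire are a = 0.0188 m and b = 0.0404 m.
sinθ₁ = 0.0188/√(0.0188²+0.0314²) = 0.5137; sinθ₂ = 0.0404/√(0.0404²+0.0314²) = 0.7896.
B = (4π×10⁻⁷ × 0.816) / (4π × 0.0314) × (0.5137 + 0.7896) = 3.39×10⁻⁶ T.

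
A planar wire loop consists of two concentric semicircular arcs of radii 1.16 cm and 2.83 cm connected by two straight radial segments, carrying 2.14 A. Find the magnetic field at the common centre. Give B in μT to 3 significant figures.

The radial connectors point toward the centre, so dl × r̂ = 0 and they contribute nothing.
Each semicircle gives μ₀I/(4R): inner arc 5.80×10⁻⁵ T, outer arc 2.38×10⁻⁵ T.
The two arcs carry current in opposite angular senses, so their fields oppose: B = |5.80×10⁻⁵ − 2.38×10⁻⁵| = 3.42×10⁻⁵ T.

B ≈ 34.2 μT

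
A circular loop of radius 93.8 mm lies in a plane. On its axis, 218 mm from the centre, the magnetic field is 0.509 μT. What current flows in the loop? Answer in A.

I ≈ 1.23 A

On the axis of a loop, B = μ₀IR²/[2(R²+z²)^(3/2)], so I = 2B(R²+z²)^(3/2)/(μ₀R²).
R² + z² = 0.008798 + 0.04752 = 0.05632 m²; raised to 3/2 gives 1.34×10⁻² m³.
I = 2 × 5.09×10⁻⁷ × 1.34×10⁻² / (1.26×10⁻⁶ × 0.008798) = 1.23 A.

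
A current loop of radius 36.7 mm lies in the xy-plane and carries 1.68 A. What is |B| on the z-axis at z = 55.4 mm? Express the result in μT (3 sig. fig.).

On the axis of a circular loop, B = μ₀IR² / [2(R²+z²)^(3/2)].
R² + z² = (0.0367)² + (0.0554)² = 0.004416 m², and (R²+z²)^(3/2) = 2.93×10⁻⁴ m³.
B = (4π×10⁻⁷ × 1.68 × 0.001347) / (2 × 2.93×10⁻⁴) = 4.84×10⁻⁶ T.

B ≈ 4.84 μT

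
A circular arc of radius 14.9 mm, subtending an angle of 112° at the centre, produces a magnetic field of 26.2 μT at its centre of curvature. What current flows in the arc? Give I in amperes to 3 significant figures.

For a circular arc, B = μ₀Iφ/(4πR) with φ in radians; here φ = 1.955 rad.
So I = 4πRB/(μ₀φ) = 4π × 0.0149 × 2.62×10⁻⁵ / (4π×10⁻⁷ × 1.955) = 2.00 A.

I ≈ 2.00 A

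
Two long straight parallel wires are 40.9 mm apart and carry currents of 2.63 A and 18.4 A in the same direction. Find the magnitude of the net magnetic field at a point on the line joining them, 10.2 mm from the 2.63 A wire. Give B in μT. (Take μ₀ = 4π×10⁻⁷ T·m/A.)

B ≈ 68.3 μT

Each long wire gives B = μ₀I/(2πd). Distances are d₁ = 0.0102 m and d₂ = 0.0307 m.
B₁ = 5.16×10⁻⁵ T, B₂ = 1.20×10⁻⁴ T.
Between parallel currents the two contributions point in opposite directions, so they subtract. B = |B₁ − B₂| = |5.16×10⁻⁵ − 1.20×10⁻⁴| = 6.83×10⁻⁵ T.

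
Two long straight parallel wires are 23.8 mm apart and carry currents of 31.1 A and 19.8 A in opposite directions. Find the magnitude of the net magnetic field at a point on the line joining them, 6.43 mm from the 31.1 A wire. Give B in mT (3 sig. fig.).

Each long wire gives B = μ₀I/(2πd). Distances are d₁ = 0.00643 m and d₂ = 0.01737 m.
B₁ = 9.67×10⁻⁴ T, B₂ = 2.28×10⁻⁴ T.
Between antiparallel currents both contributions point the same way, so they add. B = B₁ + B₂ = 9.67×10⁻⁴ + 2.28×10⁻⁴ = 1.20×10⁻³ T.

B ≈ 1.20 mT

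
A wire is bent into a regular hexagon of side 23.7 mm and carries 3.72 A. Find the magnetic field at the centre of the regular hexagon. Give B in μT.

B ≈ 109 μT

Each side is a finite straight segment at perpendicular distance d = a/(2 tan(π/6)) = 0.02052 m from the centre, with end-angles ±π/6.
One side contributes B₁ = (μ₀I/4πd)·2 sin(π/6) = 1.81×10⁻⁵ T.
All 6 sides add in the same direction: B = 6 × 1.81×10⁻⁵ = 1.09×10⁻⁴ T.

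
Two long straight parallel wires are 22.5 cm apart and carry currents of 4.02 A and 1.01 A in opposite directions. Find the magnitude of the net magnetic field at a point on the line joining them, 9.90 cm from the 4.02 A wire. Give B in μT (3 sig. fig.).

Each long wire gives B = μ₀I/(2πd). Distances are d₁ = 0.099 m and d₂ = 0.126 m.
B₁ = 8.12×10⁻⁶ T, B₂ = 1.60×10⁻⁶ T.
Between antiparallel currents both contributions point the same way, so they add. B = B₁ + B₂ = 8.12×10⁻⁶ + 1.60×10⁻⁶ = 9.72×10⁻⁶ T.

B ≈ 9.72 μT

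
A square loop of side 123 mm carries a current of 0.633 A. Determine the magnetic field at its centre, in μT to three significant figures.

Each side is a finite straight segment at perpendicular distance d = a/(2 tan(π/4)) = 0.0615 m from the centre, with end-angles ±π/4.
One side contributes B₁ = (μ₀I/4πd)·2 sin(π/4) = 1.46×10⁻⁶ T.
All 4 sides add in the same direction: B = 4 × 1.46×10⁻⁶ = 5.82×10⁻⁶ T.

B ≈ 5.82 μT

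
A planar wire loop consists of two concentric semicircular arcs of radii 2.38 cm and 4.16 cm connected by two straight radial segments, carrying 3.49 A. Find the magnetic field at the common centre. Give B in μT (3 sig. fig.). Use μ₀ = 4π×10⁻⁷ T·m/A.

B ≈ 19.7 μT

The radial connectors point toward the centre, so dl × r̂ = 0 and they contribute nothing.
Each semicircle gives μ₀I/(4R): inner arc 4.61×10⁻⁵ T, outer arc 2.64×10⁻⁵ T.
The two arcs carry current in opposite angular senses, so their fields oppose: B = |4.61×10⁻⁵ − 2.64×10⁻⁵| = 1.97×10⁻⁵ T.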